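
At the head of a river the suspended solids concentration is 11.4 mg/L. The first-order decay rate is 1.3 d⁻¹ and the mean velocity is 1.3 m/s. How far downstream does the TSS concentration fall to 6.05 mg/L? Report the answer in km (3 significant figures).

From C = C₀·e^(−kt), t = ln(C₀/C)/k = ln(11.4/6.05)/1.3 = 0.6336/1.3 = 0.4874 d.
Distance = v·t = 1.3 m/s × 4.211e+04 s = 5.474e+04 m = 54.74 km.

54.7 km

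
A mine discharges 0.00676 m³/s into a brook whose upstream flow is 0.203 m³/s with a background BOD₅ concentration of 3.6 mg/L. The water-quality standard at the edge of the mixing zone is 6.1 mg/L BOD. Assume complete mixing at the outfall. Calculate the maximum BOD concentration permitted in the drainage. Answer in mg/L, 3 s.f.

Mass balance: 6.1·0.2098 = 0.00676·Cₑ + 0.203·3.6.
Cₑ = (1.28 − 0.7308) / 0.00676 = 81.17 mg/L.

81.2 mg/L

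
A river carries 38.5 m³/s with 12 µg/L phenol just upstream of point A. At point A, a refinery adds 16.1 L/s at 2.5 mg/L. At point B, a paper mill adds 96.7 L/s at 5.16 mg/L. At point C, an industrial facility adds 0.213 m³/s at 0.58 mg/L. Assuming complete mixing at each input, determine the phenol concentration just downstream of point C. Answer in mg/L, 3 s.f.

12 µg/L = 0.012 mg/L.
16.1 L/s = 0.0161 m³/s.
After input A: C = (38.5·0.012 + 0.0161·2.5) / 38.52 = 0.01304 mg/L.
96.7 L/s = 0.0967 m³/s.
After input B: C = (38.52·0.01304 + 0.0967·5.16) / 38.61 = 0.02593 mg/L.
After input C: C = (38.61·0.02593 + 0.213·0.58) / 38.83 = 0.02897 mg/L.

0.0290 mg/L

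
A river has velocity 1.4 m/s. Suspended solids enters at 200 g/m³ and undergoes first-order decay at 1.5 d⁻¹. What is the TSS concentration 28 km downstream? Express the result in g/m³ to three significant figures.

Travel time t = 28 km / 1.4 m/s = 2.8e+04/1.4 = 2e+04 s = 0.2315 d.
First-order decay: C = 200·exp(−1.5·0.2315) = 200·0.7066 = 141.3 g/m³.

141 g/m³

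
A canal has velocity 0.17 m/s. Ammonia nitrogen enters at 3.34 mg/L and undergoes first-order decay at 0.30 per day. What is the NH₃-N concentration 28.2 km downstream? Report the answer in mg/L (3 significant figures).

1.88 mg/L

Travel time t = 28.2 km / 0.17 m/s = 2.82e+04/0.17 = 1.659e+05 s = 1.92 d.
First-order decay: C = 3.34·exp(−0.30·1.92) = 3.34·0.5622 = 1.878 mg/L.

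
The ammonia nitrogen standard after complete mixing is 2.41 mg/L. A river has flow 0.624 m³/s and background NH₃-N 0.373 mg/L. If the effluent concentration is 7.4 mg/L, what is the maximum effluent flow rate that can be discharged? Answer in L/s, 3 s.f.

255 L/s

Mass balance at complete mixing: C_std·(Q_w + Q_r) = Q_w·C_e + Q_r·C_b.
Rearranging, Q_w = Q_r·(C_std − C_b)/(C_e − C_std) = 0.624·(2.41 − 0.373) / (7.4 − 2.41) = 0.2547 m³/s.
= 254.7 L/s.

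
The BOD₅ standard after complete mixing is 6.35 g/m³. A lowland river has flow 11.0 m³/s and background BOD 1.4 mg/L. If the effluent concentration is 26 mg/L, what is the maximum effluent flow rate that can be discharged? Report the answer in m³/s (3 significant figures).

Mass balance at complete mixing: C_std·(Q_w + Q_r) = Q_w·C_e + Q_r·C_b.
Rearranging, Q_w = Q_r·(C_std − C_b)/(C_e − C_std) = 11.0·(6.35 − 1.4) / (26 − 6.35) = 2.771 m³/s.

2.77 m³/s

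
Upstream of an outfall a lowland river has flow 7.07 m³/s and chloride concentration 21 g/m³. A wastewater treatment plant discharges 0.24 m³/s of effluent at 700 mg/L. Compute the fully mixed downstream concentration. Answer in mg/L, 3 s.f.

43.3 mg/L

By mass balance at complete mixing, C = (0.24·700 + 7.07·21) / (0.24 + 7.07) = 316.5/7.31 = 43.29 mg/L.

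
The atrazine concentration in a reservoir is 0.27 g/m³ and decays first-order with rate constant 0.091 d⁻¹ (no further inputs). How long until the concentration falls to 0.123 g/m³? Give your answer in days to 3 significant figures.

t = ln(C₀/C)/k = ln(0.27/0.123)/0.091 = 0.7862/0.091 = 8.64 d.

8.64 d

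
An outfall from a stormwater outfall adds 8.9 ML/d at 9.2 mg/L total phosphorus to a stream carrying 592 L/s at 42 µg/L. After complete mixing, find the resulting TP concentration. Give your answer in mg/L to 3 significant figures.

8.9 ML/d = 0.103 m³/s.
592 L/s = 0.592 m³/s.
42 µg/L = 0.042 mg/L.
By mass balance at complete mixing, C = (0.103·9.2 + 0.592·0.042) / (0.103 + 0.592) = 0.9725/0.695 = 1.399 mg/L.

1.40 mg/L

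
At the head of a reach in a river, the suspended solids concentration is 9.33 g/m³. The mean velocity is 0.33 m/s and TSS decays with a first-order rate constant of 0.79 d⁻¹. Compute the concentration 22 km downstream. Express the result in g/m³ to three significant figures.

Travel time t = 22 km / 0.33 m/s = 2.2e+04/0.33 = 6.667e+04 s = 0.7716 d.
First-order decay: C = 9.33·exp(−0.79·0.7716) = 9.33·0.5436 = 5.072 g/m³.

5.07 g/m³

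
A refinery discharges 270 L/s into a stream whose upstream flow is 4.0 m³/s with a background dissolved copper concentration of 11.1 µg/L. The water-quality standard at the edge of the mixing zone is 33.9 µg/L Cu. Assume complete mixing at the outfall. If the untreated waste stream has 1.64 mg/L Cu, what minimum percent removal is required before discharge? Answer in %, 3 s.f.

77.3 %

270 L/s = 0.27 m³/s.
11.1 µg/L = 0.0111 mg/L.
33.9 µg/L = 0.0339 mg/L.
Mass balance: 0.0339·4.27 = 0.27·Cₑ + 4·0.0111.
Cₑ = (0.1448 − 0.0444) / 0.27 = 0.3717 mg/L.
Required removal = 1 − 0.3717/1.64 = 77.34 %.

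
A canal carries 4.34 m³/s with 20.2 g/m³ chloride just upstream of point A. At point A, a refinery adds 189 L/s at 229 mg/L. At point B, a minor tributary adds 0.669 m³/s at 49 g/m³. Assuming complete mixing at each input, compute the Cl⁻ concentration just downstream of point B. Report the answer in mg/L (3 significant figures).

31.5 mg/L

189 L/s = 0.189 m³/s.
After input A: C = (4.34·20.2 + 0.189·229) / 4.529 = 28.91 mg/L.
After input B: C = (4.529·28.91 + 0.669·49) / 5.198 = 31.5 mg/L.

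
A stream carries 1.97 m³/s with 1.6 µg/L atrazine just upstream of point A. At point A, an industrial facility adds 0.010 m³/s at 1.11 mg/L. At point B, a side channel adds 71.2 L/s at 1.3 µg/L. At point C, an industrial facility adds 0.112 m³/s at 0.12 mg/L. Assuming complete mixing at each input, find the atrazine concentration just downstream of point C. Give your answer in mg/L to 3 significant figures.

1.6 µg/L = 0.0016 mg/L.
After input A: C = (1.97·0.0016 + 0.01·1.11) / 1.98 = 0.007198 mg/L.
71.2 L/s = 0.0712 m³/s.
1.3 µg/L = 0.0013 mg/L.
After input B: C = (1.98·0.007198 + 0.0712·0.0013) / 2.051 = 0.006993 mg/L.
After input C: C = (2.051·0.006993 + 0.112·0.12) / 2.163 = 0.01284 mg/L.

0.0128 mg/L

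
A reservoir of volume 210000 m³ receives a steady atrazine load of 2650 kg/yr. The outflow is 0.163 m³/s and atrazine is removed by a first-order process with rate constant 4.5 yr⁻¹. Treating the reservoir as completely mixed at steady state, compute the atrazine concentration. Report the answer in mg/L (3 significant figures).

Outflow Q = 0.163 m³/s × 3.156e+07 s/yr = 5.144e+06 m³/yr.
Steady-state CSTR mass balance: W = Q·C + k·V·C, so C = W/(Q + kV).
Q + kV = 5.144e+06 + 4.5·210000 = 6.089e+06 m³/yr.
C = 2650/6.089e+06 = 0.0004352 kg/m³ = 0.4352 mg/L.

0.435 mg/L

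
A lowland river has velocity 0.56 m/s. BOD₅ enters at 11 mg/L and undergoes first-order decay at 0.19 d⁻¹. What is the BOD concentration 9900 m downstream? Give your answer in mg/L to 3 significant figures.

Travel time t = 9900 m / 0.56 m/s = 9900/0.56 = 1.768e+04 s = 0.2046 d.
First-order decay: C = 11·exp(−0.19·0.2046) = 11·0.9619 = 10.58 mg/L.

10.6 mg/L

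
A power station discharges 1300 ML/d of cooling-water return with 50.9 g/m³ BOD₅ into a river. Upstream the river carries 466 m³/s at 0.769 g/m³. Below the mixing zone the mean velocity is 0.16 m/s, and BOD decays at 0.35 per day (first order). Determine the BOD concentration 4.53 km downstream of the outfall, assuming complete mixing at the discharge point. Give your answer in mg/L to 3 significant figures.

1300 ML/d = 15.05 m³/s.
After complete mixing, C₀ = (15.05·50.9 + 466·0.769) / 481 = 2.337 mg/L.
Travel time t = 4530 m / 0.16 m/s = 2.831e+04 s = 0.3277 d.
C = 2.337·exp(−0.35·0.3277) = 2.337·0.8916 = 2.084 mg/L.

2.08 mg/L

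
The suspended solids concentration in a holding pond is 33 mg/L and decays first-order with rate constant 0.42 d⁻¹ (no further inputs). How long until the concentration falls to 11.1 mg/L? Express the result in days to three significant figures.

t = ln(C₀/C)/k = ln(33/11.1)/0.42 = 1.09/0.42 = 2.594 d.

2.59 d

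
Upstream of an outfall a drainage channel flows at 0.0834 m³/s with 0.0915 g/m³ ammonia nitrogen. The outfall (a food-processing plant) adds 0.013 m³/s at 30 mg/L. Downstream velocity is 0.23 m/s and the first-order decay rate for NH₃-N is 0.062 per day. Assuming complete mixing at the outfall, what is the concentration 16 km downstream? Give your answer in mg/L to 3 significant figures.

After complete mixing, C₀ = (0.013·30 + 0.0834·0.0915) / 0.0964 = 4.125 mg/L.
Travel time t = 1.6e+04 m / 0.23 m/s = 6.957e+04 s = 0.8052 d.
C = 4.125·exp(−0.062·0.8052) = 4.125·0.9513 = 3.924 mg/L.

3.92 mg/L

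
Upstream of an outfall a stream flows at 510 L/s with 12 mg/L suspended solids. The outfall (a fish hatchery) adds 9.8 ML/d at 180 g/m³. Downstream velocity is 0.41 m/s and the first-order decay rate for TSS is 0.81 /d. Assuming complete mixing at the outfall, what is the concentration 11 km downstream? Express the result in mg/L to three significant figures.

33.1 mg/L

9.8 ML/d = 0.1134 m³/s.
510 L/s = 0.51 m³/s.
After complete mixing, C₀ = (0.1134·180 + 0.51·12) / 0.6234 = 42.57 mg/L.
Travel time t = 1.1e+04 m / 0.41 m/s = 2.683e+04 s = 0.3105 d.
C = 42.57·exp(−0.81·0.3105) = 42.57·0.7776 = 33.1 mg/L.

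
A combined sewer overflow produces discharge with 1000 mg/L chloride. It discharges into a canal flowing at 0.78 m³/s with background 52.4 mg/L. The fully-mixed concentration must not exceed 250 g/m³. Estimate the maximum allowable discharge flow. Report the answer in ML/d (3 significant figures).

Mass balance at complete mixing: C_std·(Q_w + Q_r) = Q_w·C_e + Q_r·C_b.
Rearranging, Q_w = Q_r·(C_std − C_b)/(C_e − C_std) = 0.78·(250 − 52.4) / (1000 − 250) = 0.2055 m³/s.
= 17.76 ML/d.

17.8 ML/d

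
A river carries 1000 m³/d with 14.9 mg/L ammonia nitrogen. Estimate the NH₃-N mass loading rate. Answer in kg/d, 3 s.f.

14.9 kg/d

1000 m³/d = 0.01157 m³/s.
Mass flux = Q·C = 0.01157 m³/s × 14.9 g/m³ = 0.1725 g/s.
= 0.1725 g/s × 86.4 = 14.9 kg/d.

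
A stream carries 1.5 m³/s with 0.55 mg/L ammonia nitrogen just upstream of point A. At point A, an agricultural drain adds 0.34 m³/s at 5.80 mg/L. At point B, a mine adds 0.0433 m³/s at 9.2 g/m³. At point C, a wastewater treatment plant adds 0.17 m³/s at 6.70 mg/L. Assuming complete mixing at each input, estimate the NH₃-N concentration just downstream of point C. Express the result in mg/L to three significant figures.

2.11 mg/L

After input A: C = (1.5·0.55 + 0.34·5.8) / 1.84 = 1.52 mg/L.
After input B: C = (1.84·1.52 + 0.0433·9.2) / 1.883 = 1.697 mg/L.
After input C: C = (1.883·1.697 + 0.17·6.7) / 2.053 = 2.111 mg/L.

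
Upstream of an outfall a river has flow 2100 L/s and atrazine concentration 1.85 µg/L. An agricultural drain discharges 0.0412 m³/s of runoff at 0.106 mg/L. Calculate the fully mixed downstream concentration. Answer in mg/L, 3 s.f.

0.00385 mg/L

2100 L/s = 2.1 m³/s.
1.85 µg/L = 0.00185 mg/L.
Conservation of mass across the mixing zone: C = (0.0412·0.106 + 2.1·0.00185) / (0.0412 + 2.1) = 0.008252/2.141 = 0.003854 mg/L.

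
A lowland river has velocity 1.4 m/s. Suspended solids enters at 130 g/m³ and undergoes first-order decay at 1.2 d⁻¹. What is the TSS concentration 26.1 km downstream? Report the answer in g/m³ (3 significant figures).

100 g/m³

Travel time t = 26.1 km / 1.4 m/s = 2.61e+04/1.4 = 1.864e+04 s = 0.2158 d.
First-order decay: C = 130·exp(−1.2·0.2158) = 130·0.7719 = 100.3 g/m³.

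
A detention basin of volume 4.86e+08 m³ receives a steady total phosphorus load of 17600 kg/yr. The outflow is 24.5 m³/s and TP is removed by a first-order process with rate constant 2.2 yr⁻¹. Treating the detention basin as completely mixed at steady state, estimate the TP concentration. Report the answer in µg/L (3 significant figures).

Outflow Q = 24.5 m³/s × 3.156e+07 s/yr = 7.732e+08 m³/yr.
Steady-state CSTR mass balance: W = Q·C + k·V·C, so C = W/(Q + kV).
Q + kV = 7.732e+08 + 2.2·4.86e+08 = 1.842e+09 m³/yr.
C = 17600/1.842e+09 = 9.553e-06 kg/m³ = 0.009553 mg/L = 9.553 µg/L.

9.55 µg/L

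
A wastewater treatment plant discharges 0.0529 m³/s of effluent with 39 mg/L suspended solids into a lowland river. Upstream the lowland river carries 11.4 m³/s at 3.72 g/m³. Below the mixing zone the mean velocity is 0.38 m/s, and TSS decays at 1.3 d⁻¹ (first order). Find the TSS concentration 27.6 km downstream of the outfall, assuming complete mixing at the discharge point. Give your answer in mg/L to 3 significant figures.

1.30 mg/L

After complete mixing, C₀ = (0.0529·39 + 11.4·3.72) / 11.45 = 3.883 mg/L.
Travel time t = 2.76e+04 m / 0.38 m/s = 7.263e+04 s = 0.8406 d.
C = 3.883·exp(−1.3·0.8406) = 3.883·0.3353 = 1.302 mg/L.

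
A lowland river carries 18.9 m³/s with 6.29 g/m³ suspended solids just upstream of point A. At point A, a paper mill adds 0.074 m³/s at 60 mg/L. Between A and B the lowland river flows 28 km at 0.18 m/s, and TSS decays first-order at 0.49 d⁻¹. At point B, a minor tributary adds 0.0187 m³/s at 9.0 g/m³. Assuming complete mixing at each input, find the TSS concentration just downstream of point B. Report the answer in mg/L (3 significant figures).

After input A: C = (18.9·6.29 + 0.074·60) / 18.97 = 6.499 mg/L.
Over the 28 km reach to input B (t = 1.556e+05 s = 1.8 d), decay gives C = 6.499·exp(−0.49·1.8) = 2.69 mg/L.
After input B: C = (18.97·2.69 + 0.0187·9) / 18.99 = 2.696 mg/L.

2.70 mg/L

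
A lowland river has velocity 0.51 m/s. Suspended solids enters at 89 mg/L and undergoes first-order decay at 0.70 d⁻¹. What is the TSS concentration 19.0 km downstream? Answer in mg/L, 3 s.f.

65.8 mg/L

Travel time t = 19.0 km / 0.51 m/s = 1.9e+04/0.51 = 3.725e+04 s = 0.4312 d.
First-order decay: C = 89·exp(−0.70·0.4312) = 89·0.7395 = 65.81 mg/L.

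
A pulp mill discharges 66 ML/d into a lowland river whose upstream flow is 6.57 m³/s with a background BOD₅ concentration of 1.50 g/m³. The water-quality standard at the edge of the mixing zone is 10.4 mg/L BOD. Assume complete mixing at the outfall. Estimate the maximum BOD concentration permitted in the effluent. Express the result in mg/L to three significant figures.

66 ML/d = 0.7639 m³/s.
Mass balance: 10.4·7.334 = 0.7639·Cₑ + 6.57·1.5.
Cₑ = (76.27 − 9.855) / 0.7639 = 86.95 mg/L.

86.9 mg/L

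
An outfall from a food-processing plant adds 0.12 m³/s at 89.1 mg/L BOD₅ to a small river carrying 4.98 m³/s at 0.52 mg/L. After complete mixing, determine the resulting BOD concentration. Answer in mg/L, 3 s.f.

2.60 mg/L

Conservation of mass across the mixing zone: C = (0.12·89.1 + 4.98·0.52) / (0.12 + 4.98) = 13.28/5.1 = 2.604 mg/L.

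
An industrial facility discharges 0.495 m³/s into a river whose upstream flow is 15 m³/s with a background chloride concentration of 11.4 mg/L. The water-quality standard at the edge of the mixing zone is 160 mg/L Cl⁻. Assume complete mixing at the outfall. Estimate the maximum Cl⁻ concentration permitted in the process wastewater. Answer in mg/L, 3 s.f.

4660 mg/L

Mass balance: 160·15.49 = 0.495·Cₑ + 15·11.4.
Cₑ = (2479 − 171) / 0.495 = 4663 mg/L.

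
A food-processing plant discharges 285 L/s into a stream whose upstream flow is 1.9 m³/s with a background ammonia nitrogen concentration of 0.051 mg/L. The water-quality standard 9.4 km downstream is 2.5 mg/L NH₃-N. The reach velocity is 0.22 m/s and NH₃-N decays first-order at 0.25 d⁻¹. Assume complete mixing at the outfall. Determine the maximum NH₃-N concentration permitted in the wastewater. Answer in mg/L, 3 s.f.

285 L/s = 0.285 m³/s.
Travel time to the compliance point: t = 9400/0.22 = 4.273e+04 s = 0.4945 d; decay factor exp(−0.25·0.4945) = 0.8837.
So the concentration just after mixing may be at most 2.5/0.8837 = 2.829 mg/L.
Mass balance: 2.829·2.185 = 0.285·Cₑ + 1.9·0.051.
Cₑ = (6.181 − 0.0969) / 0.285 = 21.35 mg/L.

21.3 mg/L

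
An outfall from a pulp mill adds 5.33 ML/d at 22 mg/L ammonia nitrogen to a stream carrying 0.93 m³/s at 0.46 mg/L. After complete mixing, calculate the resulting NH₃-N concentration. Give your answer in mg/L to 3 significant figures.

1.80 mg/L

5.33 ML/d = 0.06169 m³/s.
Conservation of mass across the mixing zone: C = (0.06169·22 + 0.93·0.46) / (0.06169 + 0.93) = 1.785/0.9917 = 1.8 mg/L.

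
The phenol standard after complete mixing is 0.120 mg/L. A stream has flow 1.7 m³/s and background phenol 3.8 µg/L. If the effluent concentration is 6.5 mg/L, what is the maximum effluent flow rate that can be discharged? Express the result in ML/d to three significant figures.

3.8 µg/L = 0.0038 mg/L.
Mass balance at complete mixing: C_std·(Q_w + Q_r) = Q_w·C_e + Q_r·C_b.
Rearranging, Q_w = Q_r·(C_std − C_b)/(C_e − C_std) = 1.7·(0.12 − 0.0038) / (6.5 − 0.12) = 0.03096 m³/s.
= 2.675 ML/d.

2.68 ML/d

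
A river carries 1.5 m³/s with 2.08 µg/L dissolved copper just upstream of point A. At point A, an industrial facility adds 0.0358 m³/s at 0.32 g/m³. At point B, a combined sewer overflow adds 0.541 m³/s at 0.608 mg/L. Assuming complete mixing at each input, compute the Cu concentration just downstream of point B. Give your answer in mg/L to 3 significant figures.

0.165 mg/L

2.08 µg/L = 0.00208 mg/L.
After input A: C = (1.5·0.00208 + 0.0358·0.32) / 1.536 = 0.009491 mg/L.
After input B: C = (1.536·0.009491 + 0.541·0.608) / 2.077 = 0.1654 mg/L.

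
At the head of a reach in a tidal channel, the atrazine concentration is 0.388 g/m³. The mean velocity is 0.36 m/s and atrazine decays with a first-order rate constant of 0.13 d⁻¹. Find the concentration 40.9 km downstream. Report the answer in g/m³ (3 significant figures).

0.327 g/m³

Travel time t = 40.9 km / 0.36 m/s = 4.09e+04/0.36 = 1.136e+05 s = 1.315 d.
First-order decay: C = 0.388·exp(−0.13·1.315) = 0.388·0.8429 = 0.327 g/m³.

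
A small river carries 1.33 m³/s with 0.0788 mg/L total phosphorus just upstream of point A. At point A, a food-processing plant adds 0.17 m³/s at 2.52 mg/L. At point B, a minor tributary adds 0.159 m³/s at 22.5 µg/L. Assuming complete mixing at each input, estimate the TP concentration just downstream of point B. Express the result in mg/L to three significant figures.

After input A: C = (1.33·0.0788 + 0.17·2.52) / 1.5 = 0.3555 mg/L.
22.5 µg/L = 0.0225 mg/L.
After input B: C = (1.5·0.3555 + 0.159·0.0225) / 1.659 = 0.3236 mg/L.

0.324 mg/L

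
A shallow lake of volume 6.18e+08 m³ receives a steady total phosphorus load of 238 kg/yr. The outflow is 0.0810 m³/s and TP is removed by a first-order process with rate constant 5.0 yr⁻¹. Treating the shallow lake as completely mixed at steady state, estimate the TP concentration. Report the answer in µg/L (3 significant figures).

Outflow Q = 0.0810 m³/s × 3.156e+07 s/yr = 2.556e+06 m³/yr.
Steady-state CSTR mass balance: W = Q·C + k·V·C, so C = W/(Q + kV).
Q + kV = 2.556e+06 + 5.0·6.18e+08 = 3.093e+09 m³/yr.
C = 238/3.093e+09 = 7.696e-08 kg/m³ = 7.696e-05 mg/L = 0.07696 µg/L.

0.0770 µg/L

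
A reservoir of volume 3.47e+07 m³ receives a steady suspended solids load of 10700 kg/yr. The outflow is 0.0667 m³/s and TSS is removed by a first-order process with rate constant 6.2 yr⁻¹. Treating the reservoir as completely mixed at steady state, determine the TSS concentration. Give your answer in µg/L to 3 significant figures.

Outflow Q = 0.0667 m³/s × 3.156e+07 s/yr = 2.105e+06 m³/yr.
Steady-state CSTR mass balance: W = Q·C + k·V·C, so C = W/(Q + kV).
Q + kV = 2.105e+06 + 6.2·3.47e+07 = 2.172e+08 m³/yr.
C = 10700/2.172e+08 = 4.925e-05 kg/m³ = 0.04925 mg/L = 49.25 µg/L.

49.3 µg/L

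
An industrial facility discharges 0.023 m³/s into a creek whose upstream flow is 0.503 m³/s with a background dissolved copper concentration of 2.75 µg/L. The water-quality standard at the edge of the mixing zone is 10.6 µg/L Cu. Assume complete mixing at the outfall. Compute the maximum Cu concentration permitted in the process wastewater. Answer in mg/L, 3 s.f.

0.182 mg/L

2.75 µg/L = 0.00275 mg/L.
10.6 µg/L = 0.0106 mg/L.
Mass balance: 0.0106·0.526 = 0.023·Cₑ + 0.503·0.00275.
Cₑ = (0.005576 − 0.001383) / 0.023 = 0.1823 mg/L.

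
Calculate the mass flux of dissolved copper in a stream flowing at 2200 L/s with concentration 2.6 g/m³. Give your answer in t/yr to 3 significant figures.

2200 L/s = 2.2 m³/s.
Mass flux = Q·C = 2.2 m³/s × 2.6 g/m³ = 5.72 g/s.
= 5.72 g/s × 31.56 = 180.5 t/yr.

181 t/yr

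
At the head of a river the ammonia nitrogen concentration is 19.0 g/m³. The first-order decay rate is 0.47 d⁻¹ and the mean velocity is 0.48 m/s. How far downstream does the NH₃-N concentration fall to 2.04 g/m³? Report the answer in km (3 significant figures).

From C = C₀·e^(−kt), t = ln(C₀/C)/k = ln(19.0/2.04)/0.47 = 2.231/0.47 = 4.748 d.
Distance = v·t = 0.48 m/s × 4.102e+05 s = 1.969e+05 m = 196.9 km.

197 km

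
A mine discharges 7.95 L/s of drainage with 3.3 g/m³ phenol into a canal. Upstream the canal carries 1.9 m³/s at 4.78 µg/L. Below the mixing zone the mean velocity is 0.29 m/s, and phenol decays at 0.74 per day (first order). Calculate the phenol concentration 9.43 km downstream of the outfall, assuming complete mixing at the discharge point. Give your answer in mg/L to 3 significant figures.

7.95 L/s = 0.00795 m³/s.
4.78 µg/L = 0.00478 mg/L.
After complete mixing, C₀ = (0.00795·3.3 + 1.9·0.00478) / 1.908 = 0.01851 mg/L.
Travel time t = 9430 m / 0.29 m/s = 3.252e+04 s = 0.3764 d.
C = 0.01851·exp(−0.74·0.3764) = 0.01851·0.7569 = 0.01401 mg/L.

0.0140 mg/L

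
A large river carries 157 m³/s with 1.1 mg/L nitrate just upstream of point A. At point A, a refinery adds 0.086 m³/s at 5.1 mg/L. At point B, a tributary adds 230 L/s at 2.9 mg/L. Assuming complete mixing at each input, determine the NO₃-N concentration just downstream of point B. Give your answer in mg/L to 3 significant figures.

After input A: C = (157·1.1 + 0.086·5.1) / 157.1 = 1.102 mg/L.
230 L/s = 0.23 m³/s.
After input B: C = (157.1·1.102 + 0.23·2.9) / 157.3 = 1.105 mg/L.

1.10 mg/L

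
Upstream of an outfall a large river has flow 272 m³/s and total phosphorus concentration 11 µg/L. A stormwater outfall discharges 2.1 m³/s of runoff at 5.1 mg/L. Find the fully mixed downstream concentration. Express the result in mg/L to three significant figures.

11 µg/L = 0.011 mg/L.
Flow-weighted mixing gives C = (2.1·5.1 + 272·0.011) / (2.1 + 272) = 13.7/274.1 = 0.04999 mg/L.

0.0500 mg/L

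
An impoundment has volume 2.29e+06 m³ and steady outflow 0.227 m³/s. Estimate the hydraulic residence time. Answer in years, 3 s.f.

0.320 yr

Q = 0.227 m³/s × 3.156e+07 s/yr = 7.164e+06 m³/yr.
Hydraulic residence time τ = V/Q = 2.29e+06/7.164e+06 = 0.3197 yr.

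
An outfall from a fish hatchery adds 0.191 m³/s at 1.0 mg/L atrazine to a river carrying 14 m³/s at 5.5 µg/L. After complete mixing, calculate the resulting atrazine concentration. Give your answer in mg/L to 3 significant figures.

5.5 µg/L = 0.0055 mg/L.
Conservation of mass across the mixing zone: C = (0.191·1 + 14·0.0055) / (0.191 + 14) = 0.268/14.19 = 0.01889 mg/L.

0.0189 mg/L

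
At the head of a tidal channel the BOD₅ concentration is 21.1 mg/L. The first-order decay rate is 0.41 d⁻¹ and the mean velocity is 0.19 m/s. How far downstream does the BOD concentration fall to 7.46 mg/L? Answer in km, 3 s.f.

41.6 km

From C = C₀·e^(−kt), t = ln(C₀/C)/k = ln(21.1/7.46)/0.41 = 1.04/0.41 = 2.536 d.
Distance = v·t = 0.19 m/s × 2.191e+05 s = 4.163e+04 m = 41.63 km.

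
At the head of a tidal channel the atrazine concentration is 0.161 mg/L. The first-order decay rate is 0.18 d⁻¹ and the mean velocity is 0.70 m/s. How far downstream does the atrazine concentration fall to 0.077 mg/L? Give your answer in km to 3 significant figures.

From C = C₀·e^(−kt), t = ln(C₀/C)/k = ln(0.161/0.077)/0.18 = 0.7376/0.18 = 4.098 d.
Distance = v·t = 0.70 m/s × 3.54e+05 s = 2.478e+05 m = 247.8 km.

248 km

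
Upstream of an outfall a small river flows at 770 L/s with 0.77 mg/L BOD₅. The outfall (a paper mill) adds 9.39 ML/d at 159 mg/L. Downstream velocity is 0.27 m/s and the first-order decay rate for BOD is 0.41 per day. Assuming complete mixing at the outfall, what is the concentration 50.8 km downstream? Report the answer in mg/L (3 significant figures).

9.39 ML/d = 0.1087 m³/s.
770 L/s = 0.77 m³/s.
After complete mixing, C₀ = (0.1087·159 + 0.77·0.77) / 0.8787 = 20.34 mg/L.
Travel time t = 5.08e+04 m / 0.27 m/s = 1.881e+05 s = 2.178 d.
C = 20.34·exp(−0.41·2.178) = 20.34·0.4095 = 8.329 mg/L.

8.33 mg/L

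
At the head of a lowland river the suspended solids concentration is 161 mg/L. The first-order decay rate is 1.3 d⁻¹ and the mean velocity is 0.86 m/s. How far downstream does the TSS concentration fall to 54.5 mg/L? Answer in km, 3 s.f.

From C = C₀·e^(−kt), t = ln(C₀/C)/k = ln(161/54.5)/1.3 = 1.083/1.3 = 0.8332 d.
Distance = v·t = 0.86 m/s × 7.199e+04 s = 6.191e+04 m = 61.91 km.

61.9 km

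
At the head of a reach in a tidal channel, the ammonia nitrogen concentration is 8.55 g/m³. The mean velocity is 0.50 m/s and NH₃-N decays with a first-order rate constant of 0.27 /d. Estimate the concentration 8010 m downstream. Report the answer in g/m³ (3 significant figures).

8.13 g/m³

Travel time t = 8010 m / 0.50 m/s = 8010/0.50 = 1.602e+04 s = 0.1854 d.
First-order decay: C = 8.55·exp(−0.27·0.1854) = 8.55·0.9512 = 8.133 g/m³.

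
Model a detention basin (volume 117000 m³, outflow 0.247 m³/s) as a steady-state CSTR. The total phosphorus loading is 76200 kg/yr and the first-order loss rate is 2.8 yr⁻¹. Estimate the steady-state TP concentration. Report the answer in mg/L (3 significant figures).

Outflow Q = 0.247 m³/s × 3.156e+07 s/yr = 7.795e+06 m³/yr.
Steady-state CSTR mass balance: W = Q·C + k·V·C, so C = W/(Q + kV).
Q + kV = 7.795e+06 + 2.8·117000 = 8.122e+06 m³/yr.
C = 76200/8.122e+06 = 0.009382 kg/m³ = 9.382 mg/L.

9.38 mg/L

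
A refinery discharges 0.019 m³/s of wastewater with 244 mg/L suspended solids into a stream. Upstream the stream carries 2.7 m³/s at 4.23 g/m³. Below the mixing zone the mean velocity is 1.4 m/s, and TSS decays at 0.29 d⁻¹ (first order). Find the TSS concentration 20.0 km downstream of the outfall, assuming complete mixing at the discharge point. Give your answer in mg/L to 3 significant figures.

5.63 mg/L

After complete mixing, C₀ = (0.019·244 + 2.7·4.23) / 2.719 = 5.905 mg/L.
Travel time t = 2e+04 m / 1.4 m/s = 1.429e+04 s = 0.1653 d.
C = 5.905·exp(−0.29·0.1653) = 5.905·0.9532 = 5.629 mg/L.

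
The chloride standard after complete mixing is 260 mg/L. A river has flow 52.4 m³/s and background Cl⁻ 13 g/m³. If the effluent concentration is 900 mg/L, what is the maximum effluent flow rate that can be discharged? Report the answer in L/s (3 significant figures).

20200 L/s

Mass balance at complete mixing: C_std·(Q_w + Q_r) = Q_w·C_e + Q_r·C_b.
Rearranging, Q_w = Q_r·(C_std − C_b)/(C_e − C_std) = 52.4·(260 − 13) / (900 − 260) = 20.22 m³/s.
= 2.022e+04 L/s.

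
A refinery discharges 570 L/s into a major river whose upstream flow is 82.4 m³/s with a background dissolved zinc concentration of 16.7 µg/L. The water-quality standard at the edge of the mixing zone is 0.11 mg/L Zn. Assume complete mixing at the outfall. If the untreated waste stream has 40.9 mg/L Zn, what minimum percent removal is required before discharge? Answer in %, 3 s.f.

66.8 %

570 L/s = 0.57 m³/s.
16.7 µg/L = 0.0167 mg/L.
Mass balance: 0.11·82.97 = 0.57·Cₑ + 82.4·0.0167.
Cₑ = (9.127 − 1.376) / 0.57 = 13.6 mg/L.
Required removal = 1 − 13.6/40.9 = 66.75 %.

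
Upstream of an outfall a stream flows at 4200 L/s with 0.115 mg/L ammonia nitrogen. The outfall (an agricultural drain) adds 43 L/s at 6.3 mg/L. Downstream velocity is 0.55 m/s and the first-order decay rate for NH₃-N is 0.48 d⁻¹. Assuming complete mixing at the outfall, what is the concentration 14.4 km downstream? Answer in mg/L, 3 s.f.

0.154 mg/L

43 L/s = 0.043 m³/s.
4200 L/s = 4.2 m³/s.
After complete mixing, C₀ = (0.043·6.3 + 4.2·0.115) / 4.243 = 0.1777 mg/L.
Travel time t = 1.44e+04 m / 0.55 m/s = 2.618e+04 s = 0.303 d.
C = 0.1777·exp(−0.48·0.303) = 0.1777·0.8646 = 0.1536 mg/L.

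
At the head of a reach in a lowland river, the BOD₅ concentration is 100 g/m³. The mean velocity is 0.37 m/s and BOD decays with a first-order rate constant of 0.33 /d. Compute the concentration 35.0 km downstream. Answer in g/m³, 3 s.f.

Travel time t = 35.0 km / 0.37 m/s = 3.5e+04/0.37 = 9.459e+04 s = 1.095 d.
First-order decay: C = 100·exp(−0.33·1.095) = 100·0.6968 = 69.68 g/m³.

69.7 g/m³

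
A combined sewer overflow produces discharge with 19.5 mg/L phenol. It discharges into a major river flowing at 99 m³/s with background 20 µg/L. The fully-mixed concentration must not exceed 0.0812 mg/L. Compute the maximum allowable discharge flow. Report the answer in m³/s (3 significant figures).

20 µg/L = 0.02 mg/L.
Mass balance at complete mixing: C_std·(Q_w + Q_r) = Q_w·C_e + Q_r·C_b.
Rearranging, Q_w = Q_r·(C_std − C_b)/(C_e − C_std) = 99·(0.0812 − 0.02) / (19.5 − 0.0812) = 0.312 m³/s.

0.312 m³/s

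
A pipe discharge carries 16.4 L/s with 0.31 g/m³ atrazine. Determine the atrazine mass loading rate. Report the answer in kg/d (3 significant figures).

0.439 kg/d

16.4 L/s = 0.0164 m³/s.
Mass flux = Q·C = 0.0164 m³/s × 0.31 g/m³ = 0.005084 g/s.
= 0.005084 g/s × 86.4 = 0.4393 kg/d.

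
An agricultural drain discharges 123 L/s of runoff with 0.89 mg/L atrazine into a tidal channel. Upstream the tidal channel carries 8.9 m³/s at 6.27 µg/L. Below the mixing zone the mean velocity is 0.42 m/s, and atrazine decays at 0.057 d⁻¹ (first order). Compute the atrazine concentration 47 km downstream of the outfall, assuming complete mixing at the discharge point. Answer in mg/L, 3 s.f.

0.0170 mg/L

123 L/s = 0.123 m³/s.
6.27 µg/L = 0.00627 mg/L.
After complete mixing, C₀ = (0.123·0.89 + 8.9·0.00627) / 9.023 = 0.01832 mg/L.
Travel time t = 4.7e+04 m / 0.42 m/s = 1.119e+05 s = 1.295 d.
C = 0.01832·exp(−0.057·1.295) = 0.01832·0.9288 = 0.01701 mg/L.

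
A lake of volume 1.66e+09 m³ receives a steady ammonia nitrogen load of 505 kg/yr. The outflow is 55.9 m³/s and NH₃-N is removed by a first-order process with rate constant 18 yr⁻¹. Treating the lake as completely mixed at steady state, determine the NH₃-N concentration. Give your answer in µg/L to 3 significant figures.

0.0160 µg/L

Outflow Q = 55.9 m³/s × 3.156e+07 s/yr = 1.764e+09 m³/yr.
Steady-state CSTR mass balance: W = Q·C + k·V·C, so C = W/(Q + kV).
Q + kV = 1.764e+09 + 18·1.66e+09 = 3.164e+10 m³/yr.
C = 505/3.164e+10 = 1.596e-08 kg/m³ = 1.596e-05 mg/L = 0.01596 µg/L.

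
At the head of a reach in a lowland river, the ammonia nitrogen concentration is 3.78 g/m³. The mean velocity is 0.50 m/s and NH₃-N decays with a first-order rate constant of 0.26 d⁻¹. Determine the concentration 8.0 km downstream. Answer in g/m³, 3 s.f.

3.60 g/m³

Travel time t = 8.0 km / 0.50 m/s = 8000/0.50 = 1.6e+04 s = 0.1852 d.
First-order decay: C = 3.78·exp(−0.26·0.1852) = 3.78·0.953 = 3.602 g/m³.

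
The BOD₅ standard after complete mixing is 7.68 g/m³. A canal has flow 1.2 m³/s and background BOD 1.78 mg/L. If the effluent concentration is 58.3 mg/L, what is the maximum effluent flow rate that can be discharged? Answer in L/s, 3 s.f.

140 L/s

Mass balance at complete mixing: C_std·(Q_w + Q_r) = Q_w·C_e + Q_r·C_b.
Rearranging, Q_w = Q_r·(C_std − C_b)/(C_e − C_std) = 1.2·(7.68 − 1.78) / (58.3 − 7.68) = 0.1399 m³/s.
= 139.9 L/s.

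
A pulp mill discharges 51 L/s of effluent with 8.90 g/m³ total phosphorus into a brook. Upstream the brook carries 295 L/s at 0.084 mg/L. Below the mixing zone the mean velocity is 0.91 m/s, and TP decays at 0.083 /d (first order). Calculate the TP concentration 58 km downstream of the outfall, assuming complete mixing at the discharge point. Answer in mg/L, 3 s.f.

51 L/s = 0.051 m³/s.
295 L/s = 0.295 m³/s.
After complete mixing, C₀ = (0.051·8.9 + 0.295·0.084) / 0.346 = 1.383 mg/L.
Travel time t = 5.8e+04 m / 0.91 m/s = 6.374e+04 s = 0.7377 d.
C = 1.383·exp(−0.083·0.7377) = 1.383·0.9406 = 1.301 mg/L.

1.30 mg/L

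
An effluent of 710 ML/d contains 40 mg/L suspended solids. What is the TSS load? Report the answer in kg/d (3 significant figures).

710 ML/d = 8.218 m³/s.
Mass flux = Q·C = 8.218 m³/s × 40 g/m³ = 328.7 g/s.
= 328.7 g/s × 86.4 = 2.84e+04 kg/d.

28400 kg/d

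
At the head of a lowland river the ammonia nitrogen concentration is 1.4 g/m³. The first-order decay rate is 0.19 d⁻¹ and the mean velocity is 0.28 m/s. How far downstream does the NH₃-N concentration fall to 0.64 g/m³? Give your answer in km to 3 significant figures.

99.7 km

From C = C₀·e^(−kt), t = ln(C₀/C)/k = ln(1.4/0.64)/0.19 = 0.7828/0.19 = 4.12 d.
Distance = v·t = 0.28 m/s × 3.559e+05 s = 9.967e+04 m = 99.67 km.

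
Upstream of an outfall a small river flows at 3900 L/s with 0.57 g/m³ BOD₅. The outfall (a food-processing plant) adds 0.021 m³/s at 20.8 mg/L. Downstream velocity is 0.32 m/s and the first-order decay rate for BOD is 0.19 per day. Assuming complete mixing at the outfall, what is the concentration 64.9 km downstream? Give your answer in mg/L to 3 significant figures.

0.434 mg/L

3900 L/s = 3.9 m³/s.
After complete mixing, C₀ = (0.021·20.8 + 3.9·0.57) / 3.921 = 0.6783 mg/L.
Travel time t = 6.49e+04 m / 0.32 m/s = 2.028e+05 s = 2.347 d.
C = 0.6783·exp(−0.19·2.347) = 0.6783·0.6402 = 0.4343 mg/L.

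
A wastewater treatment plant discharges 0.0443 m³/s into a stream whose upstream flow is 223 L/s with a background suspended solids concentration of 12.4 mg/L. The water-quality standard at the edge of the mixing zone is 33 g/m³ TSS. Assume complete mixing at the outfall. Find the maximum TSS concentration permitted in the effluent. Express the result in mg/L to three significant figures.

137 mg/L

223 L/s = 0.223 m³/s.
Mass balance: 33·0.2673 = 0.0443·Cₑ + 0.223·12.4.
Cₑ = (8.821 − 2.765) / 0.0443 = 136.7 mg/L.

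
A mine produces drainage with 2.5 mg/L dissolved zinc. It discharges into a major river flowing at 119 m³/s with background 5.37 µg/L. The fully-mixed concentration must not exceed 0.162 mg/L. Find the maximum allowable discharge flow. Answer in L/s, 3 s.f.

5.37 µg/L = 0.00537 mg/L.
Mass balance at complete mixing: C_std·(Q_w + Q_r) = Q_w·C_e + Q_r·C_b.
Rearranging, Q_w = Q_r·(C_std − C_b)/(C_e − C_std) = 119·(0.162 − 0.00537) / (2.5 − 0.162) = 7.972 m³/s.
= 7972 L/s.

7970 L/s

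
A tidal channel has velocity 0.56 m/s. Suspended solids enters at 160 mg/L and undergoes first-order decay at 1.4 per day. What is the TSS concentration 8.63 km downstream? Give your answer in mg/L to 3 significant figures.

125 mg/L

Travel time t = 8.63 km / 0.56 m/s = 8630/0.56 = 1.541e+04 s = 0.1784 d.
First-order decay: C = 160·exp(−1.4·0.1784) = 160·0.779 = 124.6 mg/L.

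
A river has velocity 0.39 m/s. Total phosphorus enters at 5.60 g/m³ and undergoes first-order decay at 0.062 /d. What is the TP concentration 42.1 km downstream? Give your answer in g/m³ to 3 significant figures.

Travel time t = 42.1 km / 0.39 m/s = 4.21e+04/0.39 = 1.079e+05 s = 1.249 d.
First-order decay: C = 5.60·exp(−0.062·1.249) = 5.60·0.9255 = 5.183 g/m³.

5.18 g/m³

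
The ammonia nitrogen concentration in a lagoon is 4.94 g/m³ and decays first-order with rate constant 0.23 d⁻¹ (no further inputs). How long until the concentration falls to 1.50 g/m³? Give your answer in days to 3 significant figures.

5.18 d

t = ln(C₀/C)/k = ln(4.94/1.50)/0.23 = 1.192/0.23 = 5.182 d.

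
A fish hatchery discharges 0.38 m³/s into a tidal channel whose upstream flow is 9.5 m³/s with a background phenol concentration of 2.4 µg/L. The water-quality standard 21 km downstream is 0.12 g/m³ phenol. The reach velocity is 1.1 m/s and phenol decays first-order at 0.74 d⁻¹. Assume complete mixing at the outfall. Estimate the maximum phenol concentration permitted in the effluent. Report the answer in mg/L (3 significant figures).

3.61 mg/L

2.4 µg/L = 0.0024 mg/L.
Travel time to the compliance point: t = 2.1e+04/1.1 = 1.909e+04 s = 0.221 d; decay factor exp(−0.74·0.221) = 0.8492.
So the concentration just after mixing may be at most 0.12/0.8492 = 0.1413 mg/L.
Mass balance: 0.1413·9.88 = 0.38·Cₑ + 9.5·0.0024.
Cₑ = (1.396 − 0.0228) / 0.38 = 3.614 mg/L.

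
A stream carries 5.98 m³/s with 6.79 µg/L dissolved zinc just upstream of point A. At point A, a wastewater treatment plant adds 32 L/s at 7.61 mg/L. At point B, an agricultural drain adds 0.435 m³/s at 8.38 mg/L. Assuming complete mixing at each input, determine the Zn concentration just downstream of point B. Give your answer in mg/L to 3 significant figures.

6.79 µg/L = 0.00679 mg/L.
32 L/s = 0.032 m³/s.
After input A: C = (5.98·0.00679 + 0.032·7.61) / 6.012 = 0.04726 mg/L.
After input B: C = (6.012·0.04726 + 0.435·8.38) / 6.447 = 0.6095 mg/L.

0.609 mg/L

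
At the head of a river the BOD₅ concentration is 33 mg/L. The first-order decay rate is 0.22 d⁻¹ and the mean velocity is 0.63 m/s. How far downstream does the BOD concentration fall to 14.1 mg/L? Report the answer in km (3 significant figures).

210 km

From C = C₀·e^(−kt), t = ln(C₀/C)/k = ln(33/14.1)/0.22 = 0.8503/0.22 = 3.865 d.
Distance = v·t = 0.63 m/s × 3.339e+05 s = 2.104e+05 m = 210.4 km.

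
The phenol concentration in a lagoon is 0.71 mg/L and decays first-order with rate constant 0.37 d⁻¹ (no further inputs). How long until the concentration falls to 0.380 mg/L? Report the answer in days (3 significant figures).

t = ln(C₀/C)/k = ln(0.71/0.380)/0.37 = 0.6251/0.37 = 1.689 d.

1.69 d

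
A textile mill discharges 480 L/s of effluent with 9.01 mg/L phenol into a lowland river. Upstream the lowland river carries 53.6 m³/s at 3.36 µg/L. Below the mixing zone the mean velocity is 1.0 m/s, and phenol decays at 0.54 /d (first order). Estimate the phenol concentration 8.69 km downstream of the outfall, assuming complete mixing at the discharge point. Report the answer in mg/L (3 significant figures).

480 L/s = 0.48 m³/s.
3.36 µg/L = 0.00336 mg/L.
After complete mixing, C₀ = (0.48·9.01 + 53.6·0.00336) / 54.08 = 0.0833 mg/L.
Travel time t = 8690 m / 1.0 m/s = 8690 s = 0.1006 d.
C = 0.0833·exp(−0.54·0.1006) = 0.0833·0.9471 = 0.0789 mg/L.

0.0789 mg/L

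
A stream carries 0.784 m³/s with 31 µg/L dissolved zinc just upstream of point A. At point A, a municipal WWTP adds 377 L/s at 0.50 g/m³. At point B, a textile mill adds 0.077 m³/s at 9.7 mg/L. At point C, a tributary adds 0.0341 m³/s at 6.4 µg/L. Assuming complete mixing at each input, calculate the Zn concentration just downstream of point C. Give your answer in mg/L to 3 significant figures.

0.755 mg/L

31 µg/L = 0.031 mg/L.
377 L/s = 0.377 m³/s.
After input A: C = (0.784·0.031 + 0.377·0.5) / 1.161 = 0.1833 mg/L.
After input B: C = (1.161·0.1833 + 0.077·9.7) / 1.238 = 0.7752 mg/L.
6.4 µg/L = 0.0064 mg/L.
After input C: C = (1.238·0.7752 + 0.0341·0.0064) / 1.272 = 0.7546 mg/L.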